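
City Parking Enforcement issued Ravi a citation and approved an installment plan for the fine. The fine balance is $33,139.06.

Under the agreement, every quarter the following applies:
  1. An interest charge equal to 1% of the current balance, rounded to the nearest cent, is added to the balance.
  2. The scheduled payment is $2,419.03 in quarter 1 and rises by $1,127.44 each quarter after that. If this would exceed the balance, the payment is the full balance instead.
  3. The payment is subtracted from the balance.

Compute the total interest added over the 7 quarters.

Quarter 1: opening $33,139.06; interest $331.39 → $33,470.45; payment $2,419.03; balance $31,051.42
Quarter 2: opening $31,051.42; interest $310.51 → $31,361.93; payment $3,546.47; balance $27,815.46
Quarter 3: opening $27,815.46; interest $278.15 → $28,093.61; payment $4,673.91; balance $23,419.70
Quarter 4: opening $23,419.70; interest $234.20 → $23,653.90; payment $5,801.35; balance $17,852.55
Quarter 5: opening $17,852.55; interest $178.53 → $18,031.08; payment $6,928.79; balance $11,102.29
Quarter 6: opening $11,102.29; interest $111.02 → $11,213.31; payment $8,056.23; balance $3,157.08
Quarter 7: opening $3,157.08; interest $31.57 → $3,188.65; payment $3,188.65; balance $0.00
Total interest: $331.39 + $310.51 + $278.15 + $234.20 + $178.53 + $111.02 + $31.57 = $1,475.37

$1,475.37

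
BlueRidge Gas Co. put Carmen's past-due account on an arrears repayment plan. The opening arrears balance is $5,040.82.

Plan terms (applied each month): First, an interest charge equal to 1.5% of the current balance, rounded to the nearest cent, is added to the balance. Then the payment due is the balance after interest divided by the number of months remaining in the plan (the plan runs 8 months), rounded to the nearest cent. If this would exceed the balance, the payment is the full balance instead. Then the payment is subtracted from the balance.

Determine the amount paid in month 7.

$699.32

Month 1: $5,040.82 +$75.61 interest = $5,116.43; pay $639.55 → $4,476.88
Month 2: $4,476.88 +$67.15 interest = $4,544.03; pay $649.15 → $3,894.88
Month 3: $3,894.88 +$58.42 interest = $3,953.30; pay $658.88 → $3,294.42
Month 4: $3,294.42 +$49.42 interest = $3,343.84; pay $668.77 → $2,675.07
Month 5: $2,675.07 +$40.13 interest = $2,715.20; pay $678.80 → $2,036.40
Month 6: $2,036.40 +$30.55 interest = $2,066.95; pay $688.98 → $1,377.97
Month 7: $1,377.97 +$20.67 interest = $1,398.64; pay $699.32 → $699.32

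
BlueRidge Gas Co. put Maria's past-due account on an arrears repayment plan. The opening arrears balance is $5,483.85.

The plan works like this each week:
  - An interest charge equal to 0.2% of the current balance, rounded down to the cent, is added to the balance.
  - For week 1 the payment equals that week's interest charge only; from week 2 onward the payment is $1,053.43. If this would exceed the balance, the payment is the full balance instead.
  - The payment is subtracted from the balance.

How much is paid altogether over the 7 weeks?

Week 1: $5,483.85 +$10.96 interest = $5,494.81; pay $10.96 → $5,483.85
Week 2: $5,483.85 +$10.96 interest = $5,494.81; pay $1,053.43 → $4,441.38
Week 3: $4,441.38 +$8.88 interest = $4,450.26; pay $1,053.43 → $3,396.83
Week 4: $3,396.83 +$6.79 interest = $3,403.62; pay $1,053.43 → $2,350.19
Week 5: $2,350.19 +$4.70 interest = $2,354.89; pay $1,053.43 → $1,301.46
Week 6: $1,301.46 +$2.60 interest = $1,304.06; pay $1,053.43 → $250.63
Week 7: $250.63 +$0.50 interest = $251.13; pay $251.13 → $0.00
Total paid: $5,529.24

$5,529.24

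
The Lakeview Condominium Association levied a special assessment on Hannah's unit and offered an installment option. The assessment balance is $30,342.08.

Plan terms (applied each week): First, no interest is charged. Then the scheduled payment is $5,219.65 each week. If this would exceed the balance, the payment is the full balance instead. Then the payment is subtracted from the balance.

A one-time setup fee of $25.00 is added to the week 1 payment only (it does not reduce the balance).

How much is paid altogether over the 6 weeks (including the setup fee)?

$30,367.08

Week 1: opening $30,342.08; payment $5,219.65 (+ $25.00 fee); balance $25,122.43
Week 2: opening $25,122.43; payment $5,219.65; balance $19,902.78
Week 3: opening $19,902.78; payment $5,219.65; balance $14,683.13
Week 4: opening $14,683.13; payment $5,219.65; balance $9,463.48
Week 5: opening $9,463.48; payment $5,219.65; balance $4,243.83
Week 6: opening $4,243.83; payment $4,243.83; balance $0.00
Total paid: $30,367.08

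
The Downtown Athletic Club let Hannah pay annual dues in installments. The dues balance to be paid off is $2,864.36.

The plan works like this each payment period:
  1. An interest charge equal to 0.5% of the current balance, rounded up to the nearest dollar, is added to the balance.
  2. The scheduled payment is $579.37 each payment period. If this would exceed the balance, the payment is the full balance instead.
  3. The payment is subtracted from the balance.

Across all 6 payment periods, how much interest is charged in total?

Payment period 1: opening $2,864.36; interest $15.00 → $2,879.36; payment $579.37; balance $2,299.99
Payment period 2: opening $2,299.99; interest $12.00 → $2,311.99; payment $579.37; balance $1,732.62
Payment period 3: opening $1,732.62; interest $9.00 → $1,741.62; payment $579.37; balance $1,162.25
Payment period 4: opening $1,162.25; interest $6.00 → $1,168.25; payment $579.37; balance $588.88
Payment period 5: opening $588.88; interest $3.00 → $591.88; payment $579.37; balance $12.51
Payment period 6: opening $12.51; interest $1.00 → $13.51; payment $13.51; balance $0.00
Total interest: $15.00 + $12.00 + $9.00 + $6.00 + $3.00 + $1.00 = $46.00

$46.00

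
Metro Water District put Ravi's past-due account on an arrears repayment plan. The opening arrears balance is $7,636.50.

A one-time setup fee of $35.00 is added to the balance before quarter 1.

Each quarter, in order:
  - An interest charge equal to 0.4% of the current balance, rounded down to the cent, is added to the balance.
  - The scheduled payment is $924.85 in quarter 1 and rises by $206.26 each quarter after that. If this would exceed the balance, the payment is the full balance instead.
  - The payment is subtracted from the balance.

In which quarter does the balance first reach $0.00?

# | Opening | Interest | Payment | End bal
1 | $7,671.50 | $30.68 | $924.85 | $6,777.33
2 | $6,777.33 | $27.10 | $1,131.11 | $5,673.32
3 | $5,673.32 | $22.69 | $1,337.37 | $4,358.64
4 | $4,358.64 | $17.43 | $1,543.63 | $2,832.44
5 | $2,832.44 | $11.32 | $1,749.89 | $1,093.87
6 | $1,093.87 | $4.37 | $1,098.24 | $0.00
Balance reaches $0.00 in quarter 6.

6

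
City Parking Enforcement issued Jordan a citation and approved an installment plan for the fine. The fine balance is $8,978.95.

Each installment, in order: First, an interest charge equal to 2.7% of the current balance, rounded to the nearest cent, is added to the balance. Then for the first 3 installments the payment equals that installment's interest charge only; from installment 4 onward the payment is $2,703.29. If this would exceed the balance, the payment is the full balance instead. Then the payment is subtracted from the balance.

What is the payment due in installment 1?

Installment 1: opening $8,978.95; interest $242.43 → $9,221.38; payment $242.43; balance $8,978.95

$242.43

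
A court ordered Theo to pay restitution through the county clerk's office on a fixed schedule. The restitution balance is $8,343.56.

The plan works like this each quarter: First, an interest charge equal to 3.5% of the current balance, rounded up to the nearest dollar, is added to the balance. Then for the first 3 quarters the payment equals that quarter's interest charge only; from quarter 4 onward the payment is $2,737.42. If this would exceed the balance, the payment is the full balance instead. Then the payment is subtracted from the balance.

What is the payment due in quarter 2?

$293.00

Quarter 1: $8,343.56 +$293.00 interest = $8,636.56; pay $293.00 → $8,343.56
Quarter 2: $8,343.56 +$293.00 interest = $8,636.56; pay $293.00 → $8,343.56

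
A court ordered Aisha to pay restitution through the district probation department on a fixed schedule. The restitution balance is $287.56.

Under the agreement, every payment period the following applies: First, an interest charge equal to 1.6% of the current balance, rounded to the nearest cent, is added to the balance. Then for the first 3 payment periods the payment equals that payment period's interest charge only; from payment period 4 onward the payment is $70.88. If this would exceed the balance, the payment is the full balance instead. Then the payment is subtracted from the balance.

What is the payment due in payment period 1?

# | Opening | Interest | Payment | End bal
1 | $287.56 | $4.60 | $4.60 | $287.56

$4.60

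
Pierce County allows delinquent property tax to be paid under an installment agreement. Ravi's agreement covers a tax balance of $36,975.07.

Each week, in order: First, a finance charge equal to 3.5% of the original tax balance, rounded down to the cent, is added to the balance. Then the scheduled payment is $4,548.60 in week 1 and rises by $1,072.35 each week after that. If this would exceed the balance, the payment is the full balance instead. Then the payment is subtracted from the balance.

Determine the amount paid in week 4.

# | Opening | Interest | Payment | End bal
1 | $36,975.07 | $1,294.12 | $4,548.60 | $33,720.59
2 | $33,720.59 | $1,294.12 | $5,620.95 | $29,393.76
3 | $29,393.76 | $1,294.12 | $6,693.30 | $23,994.58
4 | $23,994.58 | $1,294.12 | $7,765.65 | $17,523.05

$7,765.65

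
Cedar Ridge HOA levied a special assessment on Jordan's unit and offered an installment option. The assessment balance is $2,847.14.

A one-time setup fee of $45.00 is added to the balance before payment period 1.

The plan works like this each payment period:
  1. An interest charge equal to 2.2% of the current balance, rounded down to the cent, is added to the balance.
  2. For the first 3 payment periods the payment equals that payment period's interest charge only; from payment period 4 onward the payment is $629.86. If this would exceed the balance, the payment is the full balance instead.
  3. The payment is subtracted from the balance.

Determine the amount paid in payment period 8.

Payment period 1: opening $2,892.14; interest $63.62 → $2,955.76; payment $63.62; balance $2,892.14
Payment period 2: opening $2,892.14; interest $63.62 → $2,955.76; payment $63.62; balance $2,892.14
Payment period 3: opening $2,892.14; interest $63.62 → $2,955.76; payment $63.62; balance $2,892.14
Payment period 4: opening $2,892.14; interest $63.62 → $2,955.76; payment $629.86; balance $2,325.90
Payment period 5: opening $2,325.90; interest $51.16 → $2,377.06; payment $629.86; balance $1,747.20
Payment period 6: opening $1,747.20; interest $38.43 → $1,785.63; payment $629.86; balance $1,155.77
Payment period 7: opening $1,155.77; interest $25.42 → $1,181.19; payment $629.86; balance $551.33
Payment period 8: opening $551.33; interest $12.12 → $563.45; payment $563.45; balance $0.00

$563.45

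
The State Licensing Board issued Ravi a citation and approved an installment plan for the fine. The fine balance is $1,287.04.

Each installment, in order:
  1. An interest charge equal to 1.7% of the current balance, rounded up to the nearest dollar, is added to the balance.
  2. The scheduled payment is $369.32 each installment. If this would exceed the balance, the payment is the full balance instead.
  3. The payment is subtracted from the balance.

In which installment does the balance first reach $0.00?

4

# | Opening | Interest | Payment | End bal
1 | $1,287.04 | $22.00 | $369.32 | $939.72
2 | $939.72 | $16.00 | $369.32 | $586.40
3 | $586.40 | $10.00 | $369.32 | $227.08
4 | $227.08 | $4.00 | $231.08 | $0.00
Balance reaches $0.00 in installment 4.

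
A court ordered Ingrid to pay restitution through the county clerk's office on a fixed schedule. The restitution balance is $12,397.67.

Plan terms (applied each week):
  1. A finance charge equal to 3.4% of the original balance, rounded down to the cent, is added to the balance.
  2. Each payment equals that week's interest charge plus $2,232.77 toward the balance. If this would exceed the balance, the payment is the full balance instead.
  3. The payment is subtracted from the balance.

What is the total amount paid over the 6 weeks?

Week 1: opening $12,397.67; interest $421.52 → $12,819.19; payment $2,654.29; balance $10,164.90
Week 2: opening $10,164.90; interest $421.52 → $10,586.42; payment $2,654.29; balance $7,932.13
Week 3: opening $7,932.13; interest $421.52 → $8,353.65; payment $2,654.29; balance $5,699.36
Week 4: opening $5,699.36; interest $421.52 → $6,120.88; payment $2,654.29; balance $3,466.59
Week 5: opening $3,466.59; interest $421.52 → $3,888.11; payment $2,654.29; balance $1,233.82
Week 6: opening $1,233.82; interest $421.52 → $1,655.34; payment $1,655.34; balance $0.00
Total paid: $14,926.79

$14,926.79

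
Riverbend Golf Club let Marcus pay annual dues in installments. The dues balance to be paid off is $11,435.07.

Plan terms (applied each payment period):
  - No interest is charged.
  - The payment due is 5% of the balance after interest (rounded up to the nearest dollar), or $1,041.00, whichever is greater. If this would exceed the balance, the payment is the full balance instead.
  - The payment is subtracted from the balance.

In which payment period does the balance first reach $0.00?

11

# | Opening | Payment | End bal
1 | $11,435.07 | $1,041.00 | $10,394.07
2 | $10,394.07 | $1,041.00 | $9,353.07
3 | $9,353.07 | $1,041.00 | $8,312.07
4 | $8,312.07 | $1,041.00 | $7,271.07
5 | $7,271.07 | $1,041.00 | $6,230.07
6 | $6,230.07 | $1,041.00 | $5,189.07
7 | $5,189.07 | $1,041.00 | $4,148.07
8 | $4,148.07 | $1,041.00 | $3,107.07
9 | $3,107.07 | $1,041.00 | $2,066.07
10 | $2,066.07 | $1,041.00 | $1,025.07
11 | $1,025.07 | $1,025.07 | $0.00
Balance reaches $0.00 in payment period 11.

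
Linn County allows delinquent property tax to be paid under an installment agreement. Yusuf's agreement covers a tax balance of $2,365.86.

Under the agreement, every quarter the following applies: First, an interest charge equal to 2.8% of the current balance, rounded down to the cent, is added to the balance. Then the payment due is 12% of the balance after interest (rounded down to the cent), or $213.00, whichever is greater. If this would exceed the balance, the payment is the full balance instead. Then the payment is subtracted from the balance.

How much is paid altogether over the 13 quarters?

$2,812.96

Quarter 1: opening $2,365.86; interest $66.24 → $2,432.10; payment $291.85; balance $2,140.25
Quarter 2: opening $2,140.25; interest $59.92 → $2,200.17; payment $264.02; balance $1,936.15
Quarter 3: opening $1,936.15; interest $54.21 → $1,990.36; payment $238.84; balance $1,751.52
Quarter 4: opening $1,751.52; interest $49.04 → $1,800.56; payment $216.06; balance $1,584.50
Quarter 5: opening $1,584.50; interest $44.36 → $1,628.86; payment $213.00; balance $1,415.86
Quarter 6: opening $1,415.86; interest $39.64 → $1,455.50; payment $213.00; balance $1,242.50
Quarter 7: opening $1,242.50; interest $34.79 → $1,277.29; payment $213.00; balance $1,064.29
Quarter 8: opening $1,064.29; interest $29.80 → $1,094.09; payment $213.00; balance $881.09
Quarter 9: opening $881.09; interest $24.67 → $905.76; payment $213.00; balance $692.76
Quarter 10: opening $692.76; interest $19.39 → $712.15; payment $213.00; balance $499.15
Quarter 11: opening $499.15; interest $13.97 → $513.12; payment $213.00; balance $300.12
Quarter 12: opening $300.12; interest $8.40 → $308.52; payment $213.00; balance $95.52
Quarter 13: opening $95.52; interest $2.67 → $98.19; payment $98.19; balance $0.00
Total paid: $2,812.96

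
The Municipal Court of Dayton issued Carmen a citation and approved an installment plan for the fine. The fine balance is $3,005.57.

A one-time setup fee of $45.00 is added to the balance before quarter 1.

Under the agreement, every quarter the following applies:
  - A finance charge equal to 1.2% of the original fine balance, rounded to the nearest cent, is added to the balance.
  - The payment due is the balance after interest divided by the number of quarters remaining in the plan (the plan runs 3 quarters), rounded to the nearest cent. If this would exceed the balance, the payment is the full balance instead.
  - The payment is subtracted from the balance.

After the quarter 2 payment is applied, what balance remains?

$1,046.91

# | Opening | Interest | Payment | End bal
1 | $3,050.57 | $36.07 | $1,028.88 | $2,057.76
2 | $2,057.76 | $36.07 | $1,046.92 | $1,046.91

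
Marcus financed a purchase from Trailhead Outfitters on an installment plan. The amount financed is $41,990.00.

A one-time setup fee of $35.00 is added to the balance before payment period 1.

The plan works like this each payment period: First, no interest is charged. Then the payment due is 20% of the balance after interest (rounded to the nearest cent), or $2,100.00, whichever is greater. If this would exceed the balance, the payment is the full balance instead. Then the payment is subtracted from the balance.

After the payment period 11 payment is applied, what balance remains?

Payment period 1: opening $42,025.00; payment $8,405.00; balance $33,620.00
Payment period 2: opening $33,620.00; payment $6,724.00; balance $26,896.00
Payment period 3: opening $26,896.00; payment $5,379.20; balance $21,516.80
Payment period 4: opening $21,516.80; payment $4,303.36; balance $17,213.44
Payment period 5: opening $17,213.44; payment $3,442.69; balance $13,770.75
Payment period 6: opening $13,770.75; payment $2,754.15; balance $11,016.60
Payment period 7: opening $11,016.60; payment $2,203.32; balance $8,813.28
Payment period 8: opening $8,813.28; payment $2,100.00; balance $6,713.28
Payment period 9: opening $6,713.28; payment $2,100.00; balance $4,613.28
Payment period 10: opening $4,613.28; payment $2,100.00; balance $2,513.28
Payment period 11: opening $2,513.28; payment $2,100.00; balance $413.28

$413.28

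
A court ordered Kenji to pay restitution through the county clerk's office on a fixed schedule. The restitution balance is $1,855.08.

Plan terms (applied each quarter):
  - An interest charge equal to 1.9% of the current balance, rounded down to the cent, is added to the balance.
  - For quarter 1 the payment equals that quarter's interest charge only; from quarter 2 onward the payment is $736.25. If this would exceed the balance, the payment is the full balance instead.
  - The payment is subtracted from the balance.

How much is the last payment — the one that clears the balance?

# | Opening | Interest | Payment | End bal
1 | $1,855.08 | $35.24 | $35.24 | $1,855.08
2 | $1,855.08 | $35.24 | $736.25 | $1,154.07
3 | $1,154.07 | $21.92 | $736.25 | $439.74
4 | $439.74 | $8.35 | $448.09 | $0.00

$448.09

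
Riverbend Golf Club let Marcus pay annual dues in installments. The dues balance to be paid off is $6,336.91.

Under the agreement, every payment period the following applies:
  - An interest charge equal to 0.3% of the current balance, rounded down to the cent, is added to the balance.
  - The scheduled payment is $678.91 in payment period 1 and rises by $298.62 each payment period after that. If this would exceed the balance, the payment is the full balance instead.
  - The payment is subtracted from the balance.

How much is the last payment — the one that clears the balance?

$22.43

Payment period 1: opening $6,336.91; interest $19.01 → $6,355.92; payment $678.91; balance $5,677.01
Payment period 2: opening $5,677.01; interest $17.03 → $5,694.04; payment $977.53; balance $4,716.51
Payment period 3: opening $4,716.51; interest $14.14 → $4,730.65; payment $1,276.15; balance $3,454.50
Payment period 4: opening $3,454.50; interest $10.36 → $3,464.86; payment $1,574.77; balance $1,890.09
Payment period 5: opening $1,890.09; interest $5.67 → $1,895.76; payment $1,873.39; balance $22.37
Payment period 6: opening $22.37; interest $0.06 → $22.43; payment $22.43; balance $0.00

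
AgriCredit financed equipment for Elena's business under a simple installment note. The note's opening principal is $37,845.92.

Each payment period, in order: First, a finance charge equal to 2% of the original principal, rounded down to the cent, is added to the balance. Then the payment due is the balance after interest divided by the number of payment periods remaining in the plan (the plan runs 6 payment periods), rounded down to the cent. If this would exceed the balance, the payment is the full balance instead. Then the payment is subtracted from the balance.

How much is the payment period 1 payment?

$6,433.80

Payment period 1: $37,845.92 +$756.91 interest = $38,602.83; pay $6,433.80 → $32,169.03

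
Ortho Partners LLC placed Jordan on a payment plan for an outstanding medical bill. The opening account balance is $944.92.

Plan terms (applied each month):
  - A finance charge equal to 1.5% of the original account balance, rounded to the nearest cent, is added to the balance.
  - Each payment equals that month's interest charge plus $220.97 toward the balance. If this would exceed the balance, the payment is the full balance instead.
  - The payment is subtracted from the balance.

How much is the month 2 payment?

Month 1: opening $944.92; interest $14.17 → $959.09; payment $235.14; balance $723.95
Month 2: opening $723.95; interest $14.17 → $738.12; payment $235.14; balance $502.98

$235.14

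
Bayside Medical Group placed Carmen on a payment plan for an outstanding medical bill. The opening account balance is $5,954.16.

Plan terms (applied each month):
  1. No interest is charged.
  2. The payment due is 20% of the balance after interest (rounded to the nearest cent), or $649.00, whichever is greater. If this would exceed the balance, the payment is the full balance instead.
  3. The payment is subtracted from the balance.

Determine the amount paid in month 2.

$952.67

# | Opening | Payment | End bal
1 | $5,954.16 | $1,190.83 | $4,763.33
2 | $4,763.33 | $952.67 | $3,810.66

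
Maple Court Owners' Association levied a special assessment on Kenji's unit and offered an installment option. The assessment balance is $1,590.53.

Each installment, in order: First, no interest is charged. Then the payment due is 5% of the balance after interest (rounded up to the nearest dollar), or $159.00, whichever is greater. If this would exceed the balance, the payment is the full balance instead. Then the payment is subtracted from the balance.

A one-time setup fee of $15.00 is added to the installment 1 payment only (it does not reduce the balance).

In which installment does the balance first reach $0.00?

11

# | Opening | Payment | Fee | End bal
1 | $1,590.53 | $159.00 | $15.00 | $1,431.53
2 | $1,431.53 | $159.00 | — | $1,272.53
3 | $1,272.53 | $159.00 | — | $1,113.53
4 | $1,113.53 | $159.00 | — | $954.53
5 | $954.53 | $159.00 | — | $795.53
6 | $795.53 | $159.00 | — | $636.53
7 | $636.53 | $159.00 | — | $477.53
8 | $477.53 | $159.00 | — | $318.53
9 | $318.53 | $159.00 | — | $159.53
10 | $159.53 | $159.00 | — | $0.53
11 | $0.53 | $0.53 | — | $0.00
Balance reaches $0.00 in installment 11.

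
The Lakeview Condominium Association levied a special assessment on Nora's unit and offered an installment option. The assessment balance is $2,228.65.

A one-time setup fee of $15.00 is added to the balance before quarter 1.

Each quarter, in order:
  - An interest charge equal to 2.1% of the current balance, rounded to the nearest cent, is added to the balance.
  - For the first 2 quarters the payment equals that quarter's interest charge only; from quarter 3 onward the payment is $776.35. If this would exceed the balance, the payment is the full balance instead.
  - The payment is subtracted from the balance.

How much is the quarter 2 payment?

Quarter 1: opening $2,243.65; interest $47.12 → $2,290.77; payment $47.12; balance $2,243.65
Quarter 2: opening $2,243.65; interest $47.12 → $2,290.77; payment $47.12; balance $2,243.65

$47.12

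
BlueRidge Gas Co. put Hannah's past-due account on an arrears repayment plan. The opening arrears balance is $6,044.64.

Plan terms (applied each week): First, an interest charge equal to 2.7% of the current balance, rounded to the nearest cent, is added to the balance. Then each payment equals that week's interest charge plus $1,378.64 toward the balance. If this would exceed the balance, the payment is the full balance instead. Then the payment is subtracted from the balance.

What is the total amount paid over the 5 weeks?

Week 1: opening $6,044.64; interest $163.21 → $6,207.85; payment $1,541.85; balance $4,666.00
Week 2: opening $4,666.00; interest $125.98 → $4,791.98; payment $1,504.62; balance $3,287.36
Week 3: opening $3,287.36; interest $88.76 → $3,376.12; payment $1,467.40; balance $1,908.72
Week 4: opening $1,908.72; interest $51.54 → $1,960.26; payment $1,430.18; balance $530.08
Week 5: opening $530.08; interest $14.31 → $544.39; payment $544.39; balance $0.00
Total paid: $6,488.44

$6,488.44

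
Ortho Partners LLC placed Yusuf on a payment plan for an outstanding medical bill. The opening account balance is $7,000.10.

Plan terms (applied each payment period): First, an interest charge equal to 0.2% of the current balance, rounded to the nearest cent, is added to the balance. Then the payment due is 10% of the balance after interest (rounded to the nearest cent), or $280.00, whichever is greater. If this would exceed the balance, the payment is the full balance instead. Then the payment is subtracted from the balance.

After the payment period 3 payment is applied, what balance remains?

Payment period 1: $7,000.10 +$14.00 interest = $7,014.10; pay $701.41 → $6,312.69
Payment period 2: $6,312.69 +$12.63 interest = $6,325.32; pay $632.53 → $5,692.79
Payment period 3: $5,692.79 +$11.39 interest = $5,704.18; pay $570.42 → $5,133.76

$5,133.76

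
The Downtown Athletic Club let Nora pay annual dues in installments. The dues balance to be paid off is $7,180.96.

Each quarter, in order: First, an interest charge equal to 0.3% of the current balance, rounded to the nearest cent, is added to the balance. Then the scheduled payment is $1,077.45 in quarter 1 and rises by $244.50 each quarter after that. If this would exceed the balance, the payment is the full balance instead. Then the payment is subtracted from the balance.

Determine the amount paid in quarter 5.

Quarter 1: opening $7,180.96; interest $21.54 → $7,202.50; payment $1,077.45; balance $6,125.05
Quarter 2: opening $6,125.05; interest $18.38 → $6,143.43; payment $1,321.95; balance $4,821.48
Quarter 3: opening $4,821.48; interest $14.46 → $4,835.94; payment $1,566.45; balance $3,269.49
Quarter 4: opening $3,269.49; interest $9.81 → $3,279.30; payment $1,810.95; balance $1,468.35
Quarter 5: opening $1,468.35; interest $4.41 → $1,472.76; payment $1,472.76; balance $0.00

$1,472.76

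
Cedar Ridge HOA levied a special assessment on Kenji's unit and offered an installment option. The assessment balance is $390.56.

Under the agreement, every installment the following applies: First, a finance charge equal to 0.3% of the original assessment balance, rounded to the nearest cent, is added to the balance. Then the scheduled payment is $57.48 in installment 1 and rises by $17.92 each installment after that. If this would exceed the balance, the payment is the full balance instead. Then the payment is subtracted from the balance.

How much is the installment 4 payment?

Installment 1: $390.56 +$1.17 interest = $391.73; pay $57.48 → $334.25
Installment 2: $334.25 +$1.17 interest = $335.42; pay $75.40 → $260.02
Installment 3: $260.02 +$1.17 interest = $261.19; pay $93.32 → $167.87
Installment 4: $167.87 +$1.17 interest = $169.04; pay $111.24 → $57.80

$111.24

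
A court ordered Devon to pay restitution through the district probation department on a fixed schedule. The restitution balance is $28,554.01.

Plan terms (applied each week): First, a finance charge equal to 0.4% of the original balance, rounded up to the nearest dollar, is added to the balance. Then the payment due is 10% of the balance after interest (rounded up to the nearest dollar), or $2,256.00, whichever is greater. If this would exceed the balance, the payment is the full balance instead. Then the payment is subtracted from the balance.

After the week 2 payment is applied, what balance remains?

$23,325.01

# | Opening | Interest | Payment | End bal
1 | $28,554.01 | $115.00 | $2,867.00 | $25,802.01
2 | $25,802.01 | $115.00 | $2,592.00 | $23,325.01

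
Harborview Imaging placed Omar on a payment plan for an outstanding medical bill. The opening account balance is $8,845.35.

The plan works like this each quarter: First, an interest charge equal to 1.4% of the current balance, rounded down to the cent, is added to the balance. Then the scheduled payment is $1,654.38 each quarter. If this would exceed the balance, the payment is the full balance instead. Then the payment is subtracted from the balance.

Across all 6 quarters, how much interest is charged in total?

$415.49

# | Opening | Interest | Payment | End bal
1 | $8,845.35 | $123.83 | $1,654.38 | $7,314.80
2 | $7,314.80 | $102.40 | $1,654.38 | $5,762.82
3 | $5,762.82 | $80.67 | $1,654.38 | $4,189.11
4 | $4,189.11 | $58.64 | $1,654.38 | $2,593.37
5 | $2,593.37 | $36.30 | $1,654.38 | $975.29
6 | $975.29 | $13.65 | $988.94 | $0.00
Total interest: $123.83 + $102.40 + $80.67 + $58.64 + $36.30 + $13.65 = $415.49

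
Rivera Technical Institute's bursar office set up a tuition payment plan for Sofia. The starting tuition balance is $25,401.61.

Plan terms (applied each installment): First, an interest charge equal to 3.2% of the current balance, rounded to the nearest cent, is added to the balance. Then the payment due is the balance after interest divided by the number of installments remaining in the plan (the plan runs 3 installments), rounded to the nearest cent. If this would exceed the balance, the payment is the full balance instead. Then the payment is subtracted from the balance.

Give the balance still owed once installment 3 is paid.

$0.00

Installment 1: $25,401.61 +$812.85 interest = $26,214.46; pay $8,738.15 → $17,476.31
Installment 2: $17,476.31 +$559.24 interest = $18,035.55; pay $9,017.78 → $9,017.77
Installment 3: $9,017.77 +$288.57 interest = $9,306.34; pay $9,306.34 → $0.00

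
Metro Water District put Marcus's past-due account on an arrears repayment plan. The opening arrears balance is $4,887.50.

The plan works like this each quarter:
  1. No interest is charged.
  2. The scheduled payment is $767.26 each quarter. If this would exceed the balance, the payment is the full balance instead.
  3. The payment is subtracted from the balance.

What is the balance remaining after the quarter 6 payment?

$283.94

Quarter 1: opening $4,887.50; payment $767.26; balance $4,120.24
Quarter 2: opening $4,120.24; payment $767.26; balance $3,352.98
Quarter 3: opening $3,352.98; payment $767.26; balance $2,585.72
Quarter 4: opening $2,585.72; payment $767.26; balance $1,818.46
Quarter 5: opening $1,818.46; payment $767.26; balance $1,051.20
Quarter 6: opening $1,051.20; payment $767.26; balance $283.94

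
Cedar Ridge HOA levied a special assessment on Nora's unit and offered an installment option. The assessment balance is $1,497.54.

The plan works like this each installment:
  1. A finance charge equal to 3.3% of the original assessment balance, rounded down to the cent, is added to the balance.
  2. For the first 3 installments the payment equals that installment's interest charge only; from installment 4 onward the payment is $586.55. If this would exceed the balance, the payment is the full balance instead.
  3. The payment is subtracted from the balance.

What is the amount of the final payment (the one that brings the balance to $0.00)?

Installment 1: opening $1,497.54; interest $49.41 → $1,546.95; payment $49.41; balance $1,497.54
Installment 2: opening $1,497.54; interest $49.41 → $1,546.95; payment $49.41; balance $1,497.54
Installment 3: opening $1,497.54; interest $49.41 → $1,546.95; payment $49.41; balance $1,497.54
Installment 4: opening $1,497.54; interest $49.41 → $1,546.95; payment $586.55; balance $960.40
Installment 5: opening $960.40; interest $49.41 → $1,009.81; payment $586.55; balance $423.26
Installment 6: opening $423.26; interest $49.41 → $472.67; payment $472.67; balance $0.00

$472.67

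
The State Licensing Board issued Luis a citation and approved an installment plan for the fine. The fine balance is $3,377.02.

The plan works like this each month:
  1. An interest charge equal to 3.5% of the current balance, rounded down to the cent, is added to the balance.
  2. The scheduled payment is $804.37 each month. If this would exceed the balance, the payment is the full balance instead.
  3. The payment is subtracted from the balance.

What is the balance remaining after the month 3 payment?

$1,245.59

Month 1: opening $3,377.02; interest $118.19 → $3,495.21; payment $804.37; balance $2,690.84
Month 2: opening $2,690.84; interest $94.17 → $2,785.01; payment $804.37; balance $1,980.64
Month 3: opening $1,980.64; interest $69.32 → $2,049.96; payment $804.37; balance $1,245.59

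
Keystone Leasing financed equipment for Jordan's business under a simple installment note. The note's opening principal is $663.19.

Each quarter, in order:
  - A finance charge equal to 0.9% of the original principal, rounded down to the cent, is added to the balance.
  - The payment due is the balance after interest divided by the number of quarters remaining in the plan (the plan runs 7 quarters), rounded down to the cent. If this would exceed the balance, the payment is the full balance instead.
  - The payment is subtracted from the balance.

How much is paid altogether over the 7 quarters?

Quarter 1: opening $663.19; interest $5.96 → $669.15; payment $95.59; balance $573.56
Quarter 2: opening $573.56; interest $5.96 → $579.52; payment $96.58; balance $482.94
Quarter 3: opening $482.94; interest $5.96 → $488.90; payment $97.78; balance $391.12
Quarter 4: opening $391.12; interest $5.96 → $397.08; payment $99.27; balance $297.81
Quarter 5: opening $297.81; interest $5.96 → $303.77; payment $101.25; balance $202.52
Quarter 6: opening $202.52; interest $5.96 → $208.48; payment $104.24; balance $104.24
Quarter 7: opening $104.24; interest $5.96 → $110.20; payment $110.20; balance $0.00
Total paid: $704.91

$704.91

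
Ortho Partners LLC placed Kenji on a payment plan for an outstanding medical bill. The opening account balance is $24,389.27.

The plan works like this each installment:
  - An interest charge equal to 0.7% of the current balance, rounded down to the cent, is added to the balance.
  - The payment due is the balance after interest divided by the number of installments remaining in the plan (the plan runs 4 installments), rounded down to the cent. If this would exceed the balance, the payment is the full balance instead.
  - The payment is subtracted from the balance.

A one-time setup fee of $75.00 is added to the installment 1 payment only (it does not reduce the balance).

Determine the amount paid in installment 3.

$6,226.26

Installment 1: $24,389.27 +$170.72 interest = $24,559.99; pay $6,139.99 (+ $75.00 fee) → $18,420.00
Installment 2: $18,420.00 +$128.94 interest = $18,548.94; pay $6,182.98 → $12,365.96
Installment 3: $12,365.96 +$86.56 interest = $12,452.52; pay $6,226.26 → $6,226.26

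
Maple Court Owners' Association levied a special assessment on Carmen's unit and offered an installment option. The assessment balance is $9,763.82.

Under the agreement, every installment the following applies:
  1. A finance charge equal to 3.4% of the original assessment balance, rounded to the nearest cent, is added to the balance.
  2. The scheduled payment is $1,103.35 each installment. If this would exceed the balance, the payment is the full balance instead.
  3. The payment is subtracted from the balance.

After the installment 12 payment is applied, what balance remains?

$507.26

Installment 1: $9,763.82 +$331.97 interest = $10,095.79; pay $1,103.35 → $8,992.44
Installment 2: $8,992.44 +$331.97 interest = $9,324.41; pay $1,103.35 → $8,221.06
Installment 3: $8,221.06 +$331.97 interest = $8,553.03; pay $1,103.35 → $7,449.68
Installment 4: $7,449.68 +$331.97 interest = $7,781.65; pay $1,103.35 → $6,678.30
Installment 5: $6,678.30 +$331.97 interest = $7,010.27; pay $1,103.35 → $5,906.92
Installment 6: $5,906.92 +$331.97 interest = $6,238.89; pay $1,103.35 → $5,135.54
Installment 7: $5,135.54 +$331.97 interest = $5,467.51; pay $1,103.35 → $4,364.16
Installment 8: $4,364.16 +$331.97 interest = $4,696.13; pay $1,103.35 → $3,592.78
Installment 9: $3,592.78 +$331.97 interest = $3,924.75; pay $1,103.35 → $2,821.40
Installment 10: $2,821.40 +$331.97 interest = $3,153.37; pay $1,103.35 → $2,050.02
Installment 11: $2,050.02 +$331.97 interest = $2,381.99; pay $1,103.35 → $1,278.64
Installment 12: $1,278.64 +$331.97 interest = $1,610.61; pay $1,103.35 → $507.26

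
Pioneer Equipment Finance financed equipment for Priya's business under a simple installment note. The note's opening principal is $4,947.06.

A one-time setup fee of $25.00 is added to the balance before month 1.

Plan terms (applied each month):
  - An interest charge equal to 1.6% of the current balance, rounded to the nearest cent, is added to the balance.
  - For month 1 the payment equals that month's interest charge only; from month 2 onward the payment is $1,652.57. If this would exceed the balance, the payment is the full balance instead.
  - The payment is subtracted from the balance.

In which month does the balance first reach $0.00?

Month 1: $4,972.06 +$79.55 interest = $5,051.61; pay $79.55 → $4,972.06
Month 2: $4,972.06 +$79.55 interest = $5,051.61; pay $1,652.57 → $3,399.04
Month 3: $3,399.04 +$54.38 interest = $3,453.42; pay $1,652.57 → $1,800.85
Month 4: $1,800.85 +$28.81 interest = $1,829.66; pay $1,652.57 → $177.09
Month 5: $177.09 +$2.83 interest = $179.92; pay $179.92 → $0.00
Balance reaches $0.00 in month 5.

5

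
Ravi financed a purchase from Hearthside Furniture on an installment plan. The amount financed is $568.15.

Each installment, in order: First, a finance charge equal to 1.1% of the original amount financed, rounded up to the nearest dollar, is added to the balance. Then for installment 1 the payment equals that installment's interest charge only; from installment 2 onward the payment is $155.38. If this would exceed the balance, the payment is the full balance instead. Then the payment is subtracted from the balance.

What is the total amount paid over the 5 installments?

# | Opening | Interest | Payment | End bal
1 | $568.15 | $7.00 | $7.00 | $568.15
2 | $568.15 | $7.00 | $155.38 | $419.77
3 | $419.77 | $7.00 | $155.38 | $271.39
4 | $271.39 | $7.00 | $155.38 | $123.01
5 | $123.01 | $7.00 | $130.01 | $0.00
Total paid: $603.15

$603.15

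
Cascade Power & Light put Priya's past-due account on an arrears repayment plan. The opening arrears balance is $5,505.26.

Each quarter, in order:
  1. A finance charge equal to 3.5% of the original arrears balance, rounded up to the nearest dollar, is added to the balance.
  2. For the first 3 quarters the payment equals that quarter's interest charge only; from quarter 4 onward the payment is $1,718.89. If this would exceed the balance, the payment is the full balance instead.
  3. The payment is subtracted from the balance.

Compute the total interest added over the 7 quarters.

Quarter 1: opening $5,505.26; interest $193.00 → $5,698.26; payment $193.00; balance $5,505.26
Quarter 2: opening $5,505.26; interest $193.00 → $5,698.26; payment $193.00; balance $5,505.26
Quarter 3: opening $5,505.26; interest $193.00 → $5,698.26; payment $193.00; balance $5,505.26
Quarter 4: opening $5,505.26; interest $193.00 → $5,698.26; payment $1,718.89; balance $3,979.37
Quarter 5: opening $3,979.37; interest $193.00 → $4,172.37; payment $1,718.89; balance $2,453.48
Quarter 6: opening $2,453.48; interest $193.00 → $2,646.48; payment $1,718.89; balance $927.59
Quarter 7: opening $927.59; interest $193.00 → $1,120.59; payment $1,120.59; balance $0.00
Total interest: $193.00 + $193.00 + $193.00 + $193.00 + $193.00 + $193.00 + $193.00 = $1,351.00

$1,351.00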